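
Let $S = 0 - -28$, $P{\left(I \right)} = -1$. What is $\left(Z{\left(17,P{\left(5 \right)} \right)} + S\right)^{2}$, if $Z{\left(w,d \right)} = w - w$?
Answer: $784$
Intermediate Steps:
$Z{\left(w,d \right)} = 0$
$S = 28$ ($S = 0 + 28 = 28$)
$\left(Z{\left(17,P{\left(5 \right)} \right)} + S\right)^{2} = \left(0 + 28\right)^{2} = 28^{2} = 784$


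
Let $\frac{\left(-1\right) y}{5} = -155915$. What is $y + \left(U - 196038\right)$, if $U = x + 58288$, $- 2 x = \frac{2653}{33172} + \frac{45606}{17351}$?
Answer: $\frac{738825498193365}{1151134744} \approx 6.4182 \cdot 10^{5}$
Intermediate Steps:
$y = 779575$ ($y = \left(-5\right) \left(-155915\right) = 779575$)
$x = - \frac{1558874435}{1151134744}$ ($x = - \frac{\frac{2653}{33172} + \frac{45606}{17351}}{2} = \left(- \frac{1}{2}\right) \frac{1558874435}{575567372} = - \frac{1558874435}{1151134744} \approx -1.3542$)
$U = \frac{67095783083837}{1151134744}$ ($U = - \frac{1558874435}{1151134744} + 58288 = \frac{67095783083837}{1151134744} \approx 58287.0$)
$y + \left(U - 196038\right) = 779575 + \left(\frac{67095783083837}{1151134744} - 196038\right) = 779575 - \frac{158570369860435}{1151134744} = \frac{738825498193365}{1151134744}$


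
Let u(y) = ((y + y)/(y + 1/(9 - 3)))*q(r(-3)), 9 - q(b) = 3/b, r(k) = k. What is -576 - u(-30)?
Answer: -106704/179 ≈ -596.11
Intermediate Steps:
q(b) = 9 - 3/b
u(y) = 20*y/(⅙ + y) (u(y) = ((y + y)/(y + 1/(9 - 3)))*(9 - 3/(-3)) = ((2*y)/(y + 1/6))*(9 - 3*(-⅓)) = ((2*y)/(y + ⅙))*(9 + 1) = ((2*y)/(⅙ + y))*10 = (2*y/(⅙ + y))*10 = 20*y/(⅙ + y))
-576 - u(-30) = -576 - 120*(-30)/(1 + 6*(-30)) = -576 - 120*(-30)/(1 - 180) = -576 - 120*(-30)/(-179) = -576 - 120*(-30)*(-1)/179 = -576 - 1*3600/179 = -576 - 3600/179 = -106704/179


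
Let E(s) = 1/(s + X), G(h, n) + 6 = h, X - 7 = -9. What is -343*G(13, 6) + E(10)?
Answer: -19207/8 ≈ -2400.9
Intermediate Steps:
X = -2 (X = 7 - 9 = -2)
G(h, n) = -6 + h
E(s) = 1/(-2 + s) (E(s) = 1/(s - 2) = 1/(-2 + s))
-343*G(13, 6) + E(10) = -343*(-6 + 13) + 1/(-2 + 10) = -343*7 + 1/8 = -2401 + ⅛ = -19207/8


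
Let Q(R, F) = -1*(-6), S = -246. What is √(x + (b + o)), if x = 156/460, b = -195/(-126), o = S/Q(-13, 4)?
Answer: I*√912469110/4830 ≈ 6.2541*I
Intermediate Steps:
Q(R, F) = 6
o = -41 (o = -246/6 = -246*⅙ = -41)
b = 65/42 (b = -195*(-1/126) = 65/42 ≈ 1.5476)
x = 39/115 (x = 156*(1/460) = 39/115 ≈ 0.33913)
√(x + (b + o)) = √(39/115 + (65/42 - 41)) = √(39/115 - 1657/42) = √(-188917/4830) = I*√912469110/4830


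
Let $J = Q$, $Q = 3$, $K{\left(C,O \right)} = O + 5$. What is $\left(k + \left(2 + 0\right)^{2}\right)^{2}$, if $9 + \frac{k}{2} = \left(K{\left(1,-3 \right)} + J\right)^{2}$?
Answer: $1296$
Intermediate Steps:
$K{\left(C,O \right)} = 5 + O$
$J = 3$
$k = 32$ ($k = -18 + 2 \left(\left(5 - 3\right) + 3\right)^{2} = -18 + 2 \left(2 + 3\right)^{2} = -18 + 2 \cdot 5^{2} = -18 + 2 \cdot 25 = -18 + 50 = 32$)
$\left(k + \left(2 + 0\right)^{2}\right)^{2} = \left(32 + \left(2 + 0\right)^{2}\right)^{2} = \left(32 + 2^{2}\right)^{2} = \left(32 + 4\right)^{2} = 36^{2} = 1296$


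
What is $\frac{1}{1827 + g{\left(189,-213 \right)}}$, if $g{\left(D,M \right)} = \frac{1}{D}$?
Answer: $\frac{189}{345304} \approx 0.00054734$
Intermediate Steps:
$\frac{1}{1827 + g{\left(189,-213 \right)}} = \frac{1}{1827 + \frac{1}{189}} = \frac{1}{\frac{345304}{189}} = \frac{189}{345304}$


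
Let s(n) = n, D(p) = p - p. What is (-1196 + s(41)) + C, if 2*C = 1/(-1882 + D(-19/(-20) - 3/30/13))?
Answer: -4347421/3764 ≈ -1155.0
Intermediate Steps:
D(p) = 0
C = -1/3764 (C = 1/(2*(-1882 + 0)) = (½)/(-1882) = (½)*(-1/1882) = -1/3764 ≈ -0.00026567)
(-1196 + s(41)) + C = (-1196 + 41) - 1/3764 = -1155 - 1/3764 = -4347421/3764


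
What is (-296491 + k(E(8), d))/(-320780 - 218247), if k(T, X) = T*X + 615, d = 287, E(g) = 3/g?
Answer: 2366147/4312216 ≈ 0.54871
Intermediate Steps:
k(T, X) = 615 + T*X
(-296491 + k(E(8), d))/(-320780 - 218247) = (-296491 + (615 + (3/8)*287))/(-320780 - 218247) = (-296491 + (615 + (3*(⅛))*287))/(-539027) = (-296491 + (615 + (3/8)*287))*(-1/539027) = (-296491 + (615 + 861/8))*(-1/539027) = (-296491 + 5781/8)*(-1/539027) = -2366147/8*(-1/539027) = 2366147/4312216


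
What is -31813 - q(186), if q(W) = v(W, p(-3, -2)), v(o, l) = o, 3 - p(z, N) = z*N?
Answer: -31999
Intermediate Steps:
p(z, N) = 3 - N*z (p(z, N) = 3 - z*N = 3 - N*z)
q(W) = W
-31813 - q(186) = -31813 - 1*186 = -31813 - 186 = -31999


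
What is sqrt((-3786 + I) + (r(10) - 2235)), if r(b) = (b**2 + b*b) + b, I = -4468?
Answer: I*sqrt(10279) ≈ 101.39*I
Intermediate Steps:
r(b) = b + 2*b**2 (r(b) = (b**2 + b**2) + b = 2*b**2 + b = b + 2*b**2)
sqrt((-3786 + I) + (r(10) - 2235)) = sqrt((-3786 - 4468) + (10*(1 + 2*10) - 2235)) = sqrt(-8254 + (10*(1 + 20) - 2235)) = sqrt(-8254 + (10*21 - 2235)) = sqrt(-8254 + (210 - 2235)) = sqrt(-8254 - 2025) = sqrt(-10279) = I*sqrt(10279)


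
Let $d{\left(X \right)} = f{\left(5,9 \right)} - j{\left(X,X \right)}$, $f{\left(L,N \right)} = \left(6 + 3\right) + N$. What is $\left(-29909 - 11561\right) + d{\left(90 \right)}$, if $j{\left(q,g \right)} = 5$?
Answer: $-41457$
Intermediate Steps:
$f{\left(L,N \right)} = 9 + N$
$d{\left(X \right)} = 13$ ($d{\left(X \right)} = \left(9 + 9\right) - 5 = 18 - 5 = 13$)
$\left(-29909 - 11561\right) + d{\left(90 \right)} = \left(-29909 - 11561\right) + 13 = -41470 + 13 = -41457$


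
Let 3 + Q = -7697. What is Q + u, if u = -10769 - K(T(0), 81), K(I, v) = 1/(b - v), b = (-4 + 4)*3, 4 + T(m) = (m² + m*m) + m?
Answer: -1495988/81 ≈ -18469.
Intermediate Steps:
T(m) = -4 + m + 2*m² (T(m) = -4 + ((m² + m*m) + m) = -4 + ((m² + m²) + m) = -4 + (2*m² + m) = -4 + (m + 2*m²) = -4 + m + 2*m²)
b = 0 (b = 0*3 = 0)
K(I, v) = -1/v (K(I, v) = 1/(0 - v) = 1/(-v) = -1/v)
Q = -7700 (Q = -3 - 7697 = -7700)
u = -872288/81 (u = -10769 - (-1)/81 = -10769 - 1*(-1/81) = -10769 + 1/81 = -872288/81 ≈ -10769.)
Q + u = -7700 - 872288/81 = -1495988/81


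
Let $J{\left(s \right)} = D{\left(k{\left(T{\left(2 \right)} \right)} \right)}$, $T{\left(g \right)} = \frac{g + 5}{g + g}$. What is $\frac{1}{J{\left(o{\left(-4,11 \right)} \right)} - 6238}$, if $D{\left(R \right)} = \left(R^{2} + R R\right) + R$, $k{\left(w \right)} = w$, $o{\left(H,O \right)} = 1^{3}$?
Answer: $- \frac{8}{49841} \approx -0.00016051$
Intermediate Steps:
$T{\left(g \right)} = \frac{5 + g}{2 g}$
$o{\left(H,O \right)} = 1$
$D{\left(R \right)} = R + 2 R^{2}$ ($D{\left(R \right)} = \left(R^{2} + R^{2}\right) + R = 2 R^{2} + R = R + 2 R^{2}$)
$J{\left(s \right)} = \frac{63}{8}$ ($J{\left(s \right)} = \frac{5 + 2}{2 \cdot 2} \left(1 + 2 \frac{5 + 2}{2 \cdot 2}\right) = \frac{1}{2} \cdot \frac{1}{2} \cdot 7 \left(1 + 2 \cdot \frac{1}{2} \cdot \frac{1}{2} \cdot 7\right) = \frac{7 \left(1 + 2 \cdot \frac{7}{4}\right)}{4} = \frac{7 \left(1 + \frac{7}{2}\right)}{4} = \frac{7}{4} \cdot \frac{9}{2} = \frac{63}{8}$)
$\frac{1}{J{\left(o{\left(-4,11 \right)} \right)} - 6238} = \frac{1}{\frac{63}{8} - 6238} = \frac{1}{- \frac{49841}{8}} = - \frac{8}{49841}$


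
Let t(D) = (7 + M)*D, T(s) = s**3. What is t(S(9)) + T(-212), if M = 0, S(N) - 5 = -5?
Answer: -9528128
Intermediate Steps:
S(N) = 0 (S(N) = 5 - 5 = 0)
t(D) = 7*D (t(D) = (7 + 0)*D = 7*D)
t(S(9)) + T(-212) = 7*0 + (-212)**3 = 0 - 9528128 = -9528128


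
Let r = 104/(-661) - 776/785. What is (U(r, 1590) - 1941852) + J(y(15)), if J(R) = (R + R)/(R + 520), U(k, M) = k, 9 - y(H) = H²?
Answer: -19144384932219/9858815 ≈ -1.9419e+6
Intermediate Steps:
r = -594576/518885 (r = 104*(-1/661) - 776*1/785 = -104/661 - 776/785 = -594576/518885 ≈ -1.1459)
y(H) = 9 - H²
J(R) = 2*R/(520 + R) (J(R) = (2*R)/(520 + R) = 2*R/(520 + R))
(U(r, 1590) - 1941852) + J(y(15)) = (-594576/518885 - 1941852) + 2*(9 - 1*15²)/(520 + (9 - 1*15²)) = -1007598469596/518885 + 2*(9 - 1*225)/(520 + (9 - 1*225)) = -1007598469596/518885 + 2*(9 - 225)/(520 + (9 - 225)) = -1007598469596/518885 + 2*(-216)/(520 - 216) = -1007598469596/518885 + 2*(-216)/304 = -1007598469596/518885 + 2*(-216)*(1/304) = -1007598469596/518885 - 27/19 = -19144384932219/9858815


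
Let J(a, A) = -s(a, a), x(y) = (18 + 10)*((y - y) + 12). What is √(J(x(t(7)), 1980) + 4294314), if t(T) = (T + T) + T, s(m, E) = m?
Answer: √4293978 ≈ 2072.2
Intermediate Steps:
t(T) = 3*T (t(T) = 2*T + T = 3*T)
x(y) = 336 (x(y) = 28*(0 + 12) = 28*12 = 336)
J(a, A) = -a
√(J(x(t(7)), 1980) + 4294314) = √(-1*336 + 4294314) = √(-336 + 4294314) = √4293978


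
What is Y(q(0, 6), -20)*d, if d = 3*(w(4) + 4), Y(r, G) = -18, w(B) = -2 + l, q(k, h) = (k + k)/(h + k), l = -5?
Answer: 162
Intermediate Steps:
q(k, h) = 2*k/(h + k) (q(k, h) = (2*k)/(h + k) = 2*k/(h + k))
w(B) = -7 (w(B) = -2 - 5 = -7)
d = -9 (d = 3*(-7 + 4) = 3*(-3) = -9)
Y(q(0, 6), -20)*d = -18*(-9) = 162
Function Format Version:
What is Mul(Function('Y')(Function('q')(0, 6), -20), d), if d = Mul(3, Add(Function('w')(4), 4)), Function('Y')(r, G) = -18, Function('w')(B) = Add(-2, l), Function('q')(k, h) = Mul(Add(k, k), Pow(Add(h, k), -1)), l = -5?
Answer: 162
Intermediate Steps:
Function('q')(k, h) = Mul(2, k, Pow(Add(h, k), -1)) (Function('q')(k, h) = Mul(Mul(2, k), Pow(Add(h, k), -1)) = Mul(2, k, Pow(Add(h, k), -1)))
Function('w')(B) = -7 (Function('w')(B) = Add(-2, -5) = -7)
d = -9 (d = Mul(3, Add(-7, 4)) = Mul(3, -3) = -9)
Mul(Function('Y')(Function('q')(0, 6), -20), d) = Mul(-18, -9) = 162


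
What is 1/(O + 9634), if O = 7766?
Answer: 1/17400 ≈ 5.7471e-5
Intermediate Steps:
1/(O + 9634) = 1/(7766 + 9634) = 1/17400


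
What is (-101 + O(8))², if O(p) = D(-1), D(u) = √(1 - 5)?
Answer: 10197 - 404*I ≈ 10197.0 - 404.0*I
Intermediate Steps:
D(u) = 2*I (D(u) = √(-4) = 2*I)
O(p) = 2*I
(-101 + O(8))² = (-101 + 2*I)²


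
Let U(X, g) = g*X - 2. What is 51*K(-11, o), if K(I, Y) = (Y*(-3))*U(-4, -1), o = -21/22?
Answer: 3213/11 ≈ 292.09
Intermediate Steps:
U(X, g) = -2 + X*g (U(X, g) = X*g - 2 = -2 + X*g)
o = -21/22 (o = -21*1/22 = -21/22 ≈ -0.95455)
K(I, Y) = -6*Y (K(I, Y) = (Y*(-3))*(-2 - 4*(-1)) = (-3*Y)*(-2 + 4) = -3*Y*2 = -6*Y)
51*K(-11, o) = 51*(-6*(-21/22)) = 51*(63/11) = 3213/11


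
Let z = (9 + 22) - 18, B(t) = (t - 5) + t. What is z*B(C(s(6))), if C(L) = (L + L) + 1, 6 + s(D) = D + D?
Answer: 273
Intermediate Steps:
s(D) = -6 + 2*D (s(D) = -6 + (D + D) = -6 + 2*D)
C(L) = 1 + 2*L (C(L) = 2*L + 1 = 1 + 2*L)
B(t) = -5 + 2*t (B(t) = (-5 + t) + t = -5 + 2*t)
z = 13 (z = 31 - 18 = 13)
z*B(C(s(6))) = 13*(-5 + 2*(1 + 2*(-6 + 2*6))) = 13*(-5 + 2*(1 + 2*(-6 + 12))) = 13*(-5 + 2*(1 + 2*6)) = 13*(-5 + 2*(1 + 12)) = 13*(-5 + 2*13) = 13*(-5 + 26) = 13*21 = 273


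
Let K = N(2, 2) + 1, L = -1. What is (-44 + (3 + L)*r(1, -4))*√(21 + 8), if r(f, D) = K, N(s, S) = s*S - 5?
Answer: -44*√29 ≈ -236.95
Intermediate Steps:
N(s, S) = -5 + S*s (N(s, S) = S*s - 5 = -5 + S*s)
K = 0 (K = (-5 + 2*2) + 1 = (-5 + 4) + 1 = -1 + 1 = 0)
r(f, D) = 0
(-44 + (3 + L)*r(1, -4))*√(21 + 8) = (-44 + (3 - 1)*0)*√(21 + 8) = (-44 + 2*0)*√29 = (-44 + 0)*√29 = -44*√29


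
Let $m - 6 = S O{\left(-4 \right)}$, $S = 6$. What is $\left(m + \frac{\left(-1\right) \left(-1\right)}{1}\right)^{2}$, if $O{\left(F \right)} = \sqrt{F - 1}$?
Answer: $-131 + 84 i \sqrt{5} \approx -131.0 + 187.83 i$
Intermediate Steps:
$O{\left(F \right)} = \sqrt{-1 + F}$
$m = 6 + 6 i \sqrt{5}$ ($m = 6 + 6 \sqrt{-1 - 4} = 6 + 6 \sqrt{-5} = 6 + 6 i \sqrt{5} \approx 6.0 + 13.416 i$)
$\left(m + \frac{\left(-1\right) \left(-1\right)}{1}\right)^{2} = \left(\left(6 + 6 i \sqrt{5}\right) + \frac{\left(-1\right) \left(-1\right)}{1}\right)^{2} = \left(\left(6 + 6 i \sqrt{5}\right) + 1 \cdot 1\right)^{2} = \left(\left(6 + 6 i \sqrt{5}\right) + 1\right)^{2} = \left(7 + 6 i \sqrt{5}\right)^{2}$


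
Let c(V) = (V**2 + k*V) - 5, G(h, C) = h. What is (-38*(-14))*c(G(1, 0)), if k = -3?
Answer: -3724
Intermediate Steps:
c(V) = -5 + V**2 - 3*V (c(V) = (V**2 - 3*V) - 5 = -5 + V**2 - 3*V)
(-38*(-14))*c(G(1, 0)) = (-38*(-14))*(-5 + 1**2 - 3*1) = 532*(-5 + 1 - 3) = 532*(-7) = -3724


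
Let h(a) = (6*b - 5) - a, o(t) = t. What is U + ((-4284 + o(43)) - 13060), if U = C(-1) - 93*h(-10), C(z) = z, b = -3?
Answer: -16093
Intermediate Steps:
h(a) = -23 - a (h(a) = (6*(-3) - 5) - a = (-18 - 5) - a = -23 - a)
U = 1208 (U = -1 - 93*(-23 - 1*(-10)) = -1 - 93*(-23 + 10) = -1 - 93*(-13) = -1 + 1209 = 1208)
U + ((-4284 + o(43)) - 13060) = 1208 + ((-4284 + 43) - 13060) = 1208 + (-4241 - 13060) = 1208 - 17301 = -16093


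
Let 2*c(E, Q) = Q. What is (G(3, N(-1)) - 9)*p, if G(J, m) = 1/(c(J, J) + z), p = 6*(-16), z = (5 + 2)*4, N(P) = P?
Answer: 50784/59 ≈ 860.75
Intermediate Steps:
c(E, Q) = Q/2
z = 28 (z = 7*4 = 28)
p = -96
G(J, m) = 1/(28 + J/2) (G(J, m) = 1/(J/2 + 28) = 1/(28 + J/2))
(G(3, N(-1)) - 9)*p = (2/(56 + 3) - 9)*(-96) = (2/59 - 9)*(-96) = -529/59*(-96) = 50784/59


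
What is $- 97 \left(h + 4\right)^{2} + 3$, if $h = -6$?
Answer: $-385$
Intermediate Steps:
$- 97 \left(h + 4\right)^{2} + 3 = - 97 \left(-6 + 4\right)^{2} + 3 = - 97 \left(-2\right)^{2} + 3 = \left(-97\right) 4 + 3 = -388 + 3 = -385$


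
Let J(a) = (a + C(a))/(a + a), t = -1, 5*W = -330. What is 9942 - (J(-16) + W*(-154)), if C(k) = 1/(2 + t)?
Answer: -7119/32 ≈ -222.47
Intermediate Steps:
W = -66 (W = (1/5)*(-330) = -66)
C(k) = 1 (C(k) = 1/(2 - 1) = 1/1 = 1)
J(a) = (1 + a)/(2*a) (J(a) = (a + 1)/(a + a) = (1 + a)/((2*a)) = (1 + a)*(1/(2*a)) = (1 + a)/(2*a))
9942 - (J(-16) + W*(-154)) = 9942 - ((1/2)*(1 - 16)/(-16) - 66*(-154)) = 9942 - ((1/2)*(-1/16)*(-15) + 10164) = 9942 - (15/32 + 10164) = 9942 - 1*325263/32 = 9942 - 325263/32 = -7119/32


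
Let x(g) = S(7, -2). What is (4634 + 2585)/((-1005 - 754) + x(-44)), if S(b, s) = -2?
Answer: -7219/1761 ≈ -4.0994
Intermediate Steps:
x(g) = -2
(4634 + 2585)/((-1005 - 754) + x(-44)) = (4634 + 2585)/((-1005 - 754) - 2) = 7219/(-1759 - 2) = 7219/(-1761) = 7219*(-1/1761) = -7219/1761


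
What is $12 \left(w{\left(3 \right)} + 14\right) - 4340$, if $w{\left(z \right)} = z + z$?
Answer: $-4100$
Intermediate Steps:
$w{\left(z \right)} = 2 z$
$12 \left(w{\left(3 \right)} + 14\right) - 4340 = 12 \left(2 \cdot 3 + 14\right) - 4340 = 12 \left(6 + 14\right) - 4340 = 12 \cdot 20 - 4340 = 240 - 4340 = -4100$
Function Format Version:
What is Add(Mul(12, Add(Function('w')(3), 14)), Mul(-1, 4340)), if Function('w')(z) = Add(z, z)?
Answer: -4100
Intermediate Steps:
Function('w')(z) = Mul(2, z)
Add(Mul(12, Add(Function('w')(3), 14)), Mul(-1, 4340)) = Add(Mul(12, Add(Mul(2, 3), 14)), Mul(-1, 4340)) = Add(Mul(12, Add(6, 14)), -4340) = Add(Mul(12, 20), -4340) = Add(240, -4340) = -4100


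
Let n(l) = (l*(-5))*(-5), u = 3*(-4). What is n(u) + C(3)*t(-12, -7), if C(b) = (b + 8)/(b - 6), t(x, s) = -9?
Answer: -267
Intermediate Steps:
u = -12
C(b) = (8 + b)/(-6 + b)
n(l) = 25*l (n(l) = -5*l*(-5) = 25*l)
n(u) + C(3)*t(-12, -7) = 25*(-12) + ((8 + 3)/(-6 + 3))*(-9) = -300 + (11/(-3))*(-9) = -300 - ⅓*11*(-9) = -300 - 11/3*(-9) = -300 + 33 = -267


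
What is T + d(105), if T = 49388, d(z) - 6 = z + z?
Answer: 49604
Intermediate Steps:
d(z) = 6 + 2*z (d(z) = 6 + (z + z) = 6 + 2*z)
T + d(105) = 49388 + (6 + 2*105) = 49388 + (6 + 210) = 49388 + 216 = 49604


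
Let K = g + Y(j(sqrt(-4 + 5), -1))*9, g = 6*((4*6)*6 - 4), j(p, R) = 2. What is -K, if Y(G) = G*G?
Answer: -876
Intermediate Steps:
Y(G) = G**2
g = 840 (g = 6*(24*6 - 4) = 6*(144 - 4) = 6*140 = 840)
K = 876 (K = 840 + 2**2*9 = 840 + 4*9 = 840 + 36 = 876)
-K = -1*876 = -876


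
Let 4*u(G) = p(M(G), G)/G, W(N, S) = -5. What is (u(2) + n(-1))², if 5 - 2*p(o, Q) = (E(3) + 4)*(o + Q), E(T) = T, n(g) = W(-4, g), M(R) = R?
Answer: 10609/256 ≈ 41.441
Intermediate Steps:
n(g) = -5
p(o, Q) = 5/2 - 7*Q/2 - 7*o/2 (p(o, Q) = 5/2 - (3 + 4)*(o + Q)/2 = 5/2 - 7*(Q + o)/2 = 5/2 - (7*Q + 7*o)/2 = 5/2 + (-7*Q/2 - 7*o/2) = 5/2 - 7*Q/2 - 7*o/2)
u(G) = (5/2 - 7*G)/(4*G) (u(G) = ((5/2 - 7*G/2 - 7*G/2)/G)/4 = ((5/2 - 7*G)/G)/4 = (5/2 - 7*G)/(4*G))
(u(2) + n(-1))² = ((⅛)*(5 - 14*2)/2 - 5)² = ((⅛)*(½)*(5 - 28) - 5)² = ((⅛)*(½)*(-23) - 5)² = (-23/16 - 5)² = (-103/16)² = 10609/256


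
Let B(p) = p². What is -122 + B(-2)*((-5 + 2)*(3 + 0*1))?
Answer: -158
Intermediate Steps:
-122 + B(-2)*((-5 + 2)*(3 + 0*1)) = -122 + (-2)²*((-5 + 2)*(3 + 0*1)) = -122 + 4*(-3*(3 + 0)) = -122 + 4*(-3*3) = -122 + 4*(-9) = -122 - 36 = -158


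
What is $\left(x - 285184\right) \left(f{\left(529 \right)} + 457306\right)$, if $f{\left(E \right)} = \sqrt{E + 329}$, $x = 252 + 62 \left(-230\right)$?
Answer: $-136822296752 - 299192 \sqrt{858} \approx -1.3683 \cdot 10^{11}$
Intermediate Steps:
$x = -14008$ ($x = 252 - 14260 = -14008$)
$f{\left(E \right)} = \sqrt{329 + E}$
$\left(x - 285184\right) \left(f{\left(529 \right)} + 457306\right) = \left(-14008 - 285184\right) \left(\sqrt{329 + 529} + 457306\right) = - 299192 \left(\sqrt{858} + 457306\right) = - 299192 \left(457306 + \sqrt{858}\right) = -136822296752 - 299192 \sqrt{858}$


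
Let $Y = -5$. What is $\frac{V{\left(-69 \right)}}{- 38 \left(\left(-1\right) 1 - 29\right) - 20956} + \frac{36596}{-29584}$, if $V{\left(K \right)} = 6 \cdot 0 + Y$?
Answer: $- \frac{45314901}{36639784} \approx -1.2368$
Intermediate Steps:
$V{\left(K \right)} = -5$ ($V{\left(K \right)} = 6 \cdot 0 - 5 = 0 - 5 = -5$)
$\frac{V{\left(-69 \right)}}{- 38 \left(\left(-1\right) 1 - 29\right) - 20956} + \frac{36596}{-29584} = - \frac{5}{- 38 \left(\left(-1\right) 1 - 29\right) - 20956} + \frac{36596}{-29584} = - \frac{5}{- 38 \left(-1 - 29\right) - 20956} + 36596 \left(- \frac{1}{29584}\right) = - \frac{5}{\left(-38\right) \left(-30\right) - 20956} - \frac{9149}{7396} = - \frac{5}{1140 - 20956} - \frac{9149}{7396} = - \frac{5}{-19816} - \frac{9149}{7396} = \left(-5\right) \left(- \frac{1}{19816}\right) - \frac{9149}{7396} = \frac{5}{19816} - \frac{9149}{7396} = - \frac{45314901}{36639784}$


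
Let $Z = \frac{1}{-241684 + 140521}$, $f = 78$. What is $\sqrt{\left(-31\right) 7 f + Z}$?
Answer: $\frac{53 i \sqrt{61666031073}}{101163} \approx 130.1 i$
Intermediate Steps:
$Z = - \frac{1}{101163}$ ($Z = \frac{1}{-101163} = - \frac{1}{101163} \approx -9.885 \cdot 10^{-6}$)
$\sqrt{\left(-31\right) 7 f + Z} = \sqrt{\left(-31\right) 7 \cdot 78 - \frac{1}{101163}} = \sqrt{\left(-217\right) 78 - \frac{1}{101163}} = \sqrt{-16926 - \frac{1}{101163}} = \sqrt{- \frac{1712284939}{101163}} = \frac{53 i \sqrt{61666031073}}{101163}$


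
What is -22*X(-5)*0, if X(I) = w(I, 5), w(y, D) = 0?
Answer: 0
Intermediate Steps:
X(I) = 0
-22*X(-5)*0 = -22*0*0 = 0*0 = 0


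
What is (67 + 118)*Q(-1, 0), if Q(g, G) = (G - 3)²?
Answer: 1665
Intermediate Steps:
Q(g, G) = (-3 + G)²
(67 + 118)*Q(-1, 0) = (67 + 118)*(-3 + 0)² = 185*(-3)² = 185*9 = 1665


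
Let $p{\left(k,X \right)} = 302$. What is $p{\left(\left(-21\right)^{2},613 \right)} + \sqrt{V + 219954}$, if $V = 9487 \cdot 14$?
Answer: $302 + 2 \sqrt{88193} \approx 895.95$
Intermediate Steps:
$V = 132818$
$p{\left(\left(-21\right)^{2},613 \right)} + \sqrt{V + 219954} = 302 + \sqrt{132818 + 219954} = 302 + \sqrt{352772} = 302 + 2 \sqrt{88193}$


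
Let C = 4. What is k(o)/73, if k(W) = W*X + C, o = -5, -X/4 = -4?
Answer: -76/73 ≈ -1.0411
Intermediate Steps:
X = 16 (X = -4*(-4) = 16)
k(W) = 4 + 16*W (k(W) = W*16 + 4 = 16*W + 4 = 4 + 16*W)
k(o)/73 = (4 + 16*(-5))/73 = (4 - 80)*(1/73) = -76*1/73 = -76/73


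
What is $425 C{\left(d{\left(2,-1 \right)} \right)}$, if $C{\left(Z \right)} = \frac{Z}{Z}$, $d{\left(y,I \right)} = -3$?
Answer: $425$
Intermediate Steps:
$C{\left(Z \right)} = 1$
$425 C{\left(d{\left(2,-1 \right)} \right)} = 425 \cdot 1 = 425$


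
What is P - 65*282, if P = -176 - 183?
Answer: -18689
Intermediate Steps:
P = -359
P - 65*282 = -359 - 65*282 = -359 - 18330 = -18689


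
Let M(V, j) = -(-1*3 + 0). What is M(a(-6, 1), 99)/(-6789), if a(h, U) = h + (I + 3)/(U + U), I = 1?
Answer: -1/2263 ≈ -0.00044189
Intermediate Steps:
a(h, U) = h + 2/U (a(h, U) = h + (1 + 3)/(U + U) = h + 4/((2*U)) = h + 4*(1/(2*U)) = h + 2/U)
M(V, j) = 3 (M(V, j) = -(-3 + 0) = -1*(-3) = 3)
M(a(-6, 1), 99)/(-6789) = 3/(-6789) = 3*(-1/6789) = -1/2263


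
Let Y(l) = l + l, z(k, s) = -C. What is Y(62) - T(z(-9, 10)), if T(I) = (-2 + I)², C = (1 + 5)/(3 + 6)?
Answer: 1052/9 ≈ 116.89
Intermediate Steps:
C = ⅔ (C = 6/9 = 6*(⅑) = ⅔ ≈ 0.66667)
z(k, s) = -⅔ (z(k, s) = -1*⅔ = -⅔)
Y(l) = 2*l
Y(62) - T(z(-9, 10)) = 2*62 - (-2 - ⅔)² = 124 - (-8/3)² = 124 - 1*64/9 = 124 - 64/9 = 1052/9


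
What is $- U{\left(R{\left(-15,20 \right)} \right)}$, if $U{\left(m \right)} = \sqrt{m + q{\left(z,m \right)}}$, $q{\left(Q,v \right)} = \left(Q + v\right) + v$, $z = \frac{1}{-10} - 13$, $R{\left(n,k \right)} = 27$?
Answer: $- \frac{\sqrt{6790}}{10} \approx -8.2401$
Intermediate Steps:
$z = - \frac{131}{10}$ ($z = - \frac{1}{10} - 13 = - \frac{131}{10} \approx -13.1$)
$q{\left(Q,v \right)} = Q + 2 v$
$U{\left(m \right)} = \sqrt{- \frac{131}{10} + 3 m}$ ($U{\left(m \right)} = \sqrt{m + \left(- \frac{131}{10} + 2 m\right)} = \sqrt{- \frac{131}{10} + 3 m}$)
$- U{\left(R{\left(-15,20 \right)} \right)} = - \frac{\sqrt{-1310 + 300 \cdot 27}}{10} = - \frac{\sqrt{-1310 + 8100}}{10} = - \frac{\sqrt{6790}}{10}$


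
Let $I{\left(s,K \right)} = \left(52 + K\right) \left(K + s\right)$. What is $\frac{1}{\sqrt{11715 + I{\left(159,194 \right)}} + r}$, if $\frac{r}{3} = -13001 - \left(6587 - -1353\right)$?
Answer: $- \frac{20941}{1315543592} - \frac{19 \sqrt{273}}{3946630776} \approx -1.5998 \cdot 10^{-5}$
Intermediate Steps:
$r = -62823$ ($r = 3 \left(-13001 - \left(6587 - -1353\right)\right) = 3 \left(-13001 - \left(6587 + 1353\right)\right) = 3 \left(-13001 - 7940\right) = 3 \left(-20941\right) = -62823$)
$\frac{1}{\sqrt{11715 + I{\left(159,194 \right)}} + r} = \frac{1}{\sqrt{11715 + \left(194^{2} + 52 \cdot 194 + 52 \cdot 159 + 194 \cdot 159\right)} - 62823} = \frac{1}{\sqrt{11715 + \left(37636 + 10088 + 8268 + 30846\right)} - 62823} = \frac{1}{\sqrt{11715 + 86838} - 62823} = \frac{1}{\sqrt{98553} - 62823} = \frac{1}{19 \sqrt{273} - 62823} = \frac{1}{-62823 + 19 \sqrt{273}}$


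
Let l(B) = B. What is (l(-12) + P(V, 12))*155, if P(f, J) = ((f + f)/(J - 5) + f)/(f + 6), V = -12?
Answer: -10230/7 ≈ -1461.4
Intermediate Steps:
P(f, J) = (f + 2*f/(-5 + J))/(6 + f) (P(f, J) = ((2*f)/(-5 + J) + f)/(6 + f) = (2*f/(-5 + J) + f)/(6 + f) = (f + 2*f/(-5 + J))/(6 + f))
(l(-12) + P(V, 12))*155 = (-12 - 12*(-3 + 12)/(-30 - 5*(-12) + 6*12 + 12*(-12)))*155 = (-12 - 12*9/(-30 + 60 + 72 - 144))*155 = (-12 - 12*9/(-42))*155 = (-12 - 12*(-1/42)*9)*155 = (-12 + 18/7)*155 = -66/7*155 = -10230/7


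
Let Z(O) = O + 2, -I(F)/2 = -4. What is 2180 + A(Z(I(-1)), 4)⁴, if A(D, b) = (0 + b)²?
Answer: 67716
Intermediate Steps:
I(F) = 8 (I(F) = -2*(-4) = 8)
Z(O) = 2 + O
A(D, b) = b²
2180 + A(Z(I(-1)), 4)⁴ = 2180 + (4²)⁴ = 2180 + 16⁴ = 2180 + 65536 = 67716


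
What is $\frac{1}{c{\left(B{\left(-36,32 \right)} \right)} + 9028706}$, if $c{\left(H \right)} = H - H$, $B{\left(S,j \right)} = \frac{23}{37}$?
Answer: $\frac{1}{9028706} \approx 1.1076 \cdot 10^{-7}$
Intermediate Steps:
$B{\left(S,j \right)} = \frac{23}{37}$ ($B{\left(S,j \right)} = 23 \cdot \frac{1}{37} = \frac{23}{37}$)
$c{\left(H \right)} = 0$
$\frac{1}{c{\left(B{\left(-36,32 \right)} \right)} + 9028706} = \frac{1}{0 + 9028706} = \frac{1}{9028706}$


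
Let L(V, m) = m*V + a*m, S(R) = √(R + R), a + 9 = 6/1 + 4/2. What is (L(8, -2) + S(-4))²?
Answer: 188 - 56*I*√2 ≈ 188.0 - 79.196*I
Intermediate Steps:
a = -1 (a = -9 + (6/1 + 4/2) = -9 + (6*1 + 4*(½)) = -9 + (6 + 2) = -9 + 8 = -1)
S(R) = √2*√R (S(R) = √(2*R) = √2*√R)
L(V, m) = -m + V*m (L(V, m) = m*V - m = V*m - m = -m + V*m)
(L(8, -2) + S(-4))² = (-2*(-1 + 8) + √2*√(-4))² = (-2*7 + √2*(2*I))² = (-14 + 2*I*√2)²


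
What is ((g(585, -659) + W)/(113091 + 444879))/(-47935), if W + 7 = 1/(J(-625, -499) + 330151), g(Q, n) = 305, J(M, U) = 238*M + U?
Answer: -17969599/1612819235446300 ≈ -1.1142e-8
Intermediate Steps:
J(M, U) = U + 238*M
W = -1266313/180902 (W = -7 + 1/((-499 + 238*(-625)) + 330151) = -7 + 1/((-499 - 148750) + 330151) = -7 + 1/(-149249 + 330151) = -7 + 1/180902 = -1266313/180902 ≈ -7.0000)
((g(585, -659) + W)/(113091 + 444879))/(-47935) = ((305 - 1266313/180902)/(113091 + 444879))/(-47935) = ((53908797/180902)/557970)*(-1/47935) = ((53908797/180902)*(1/557970))*(-1/47935) = (17969599/33645962980)*(-1/47935) = -17969599/1612819235446300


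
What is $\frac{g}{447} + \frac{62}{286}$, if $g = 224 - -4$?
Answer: $\frac{15487}{21307} \approx 0.72685$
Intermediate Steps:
$g = 228$ ($g = 224 + 4 = 228$)
$\frac{g}{447} + \frac{62}{286} = \frac{228}{447} + \frac{62}{286} = 228 \cdot \frac{1}{447} + 62 \cdot \frac{1}{286} = \frac{76}{149} + \frac{31}{143} = \frac{15487}{21307}$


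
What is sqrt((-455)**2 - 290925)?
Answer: 10*I*sqrt(839) ≈ 289.65*I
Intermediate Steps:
sqrt((-455)**2 - 290925) = sqrt(207025 - 290925) = sqrt(-83900) = 10*I*sqrt(839)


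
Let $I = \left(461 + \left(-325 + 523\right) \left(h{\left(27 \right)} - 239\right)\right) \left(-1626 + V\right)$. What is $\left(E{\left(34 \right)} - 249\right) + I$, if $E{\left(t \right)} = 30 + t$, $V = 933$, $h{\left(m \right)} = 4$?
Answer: $31925632$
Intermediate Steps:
$I = 31925817$ ($I = \left(461 + \left(-325 + 523\right) \left(4 - 239\right)\right) \left(-1626 + 933\right) = \left(461 + 198 \left(-235\right)\right) \left(-693\right) = \left(461 - 46530\right) \left(-693\right) = \left(-46069\right) \left(-693\right) = 31925817$)
$\left(E{\left(34 \right)} - 249\right) + I = \left(\left(30 + 34\right) - 249\right) + 31925817 = \left(64 - 249\right) + 31925817 = -185 + 31925817 = 31925632$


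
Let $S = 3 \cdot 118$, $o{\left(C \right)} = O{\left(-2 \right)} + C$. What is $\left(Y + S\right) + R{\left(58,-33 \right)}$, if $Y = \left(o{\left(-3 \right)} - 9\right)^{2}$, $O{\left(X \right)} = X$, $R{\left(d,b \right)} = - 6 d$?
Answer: $202$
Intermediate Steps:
$o{\left(C \right)} = -2 + C$
$S = 354$
$Y = 196$ ($Y = \left(\left(-2 - 3\right) - 9\right)^{2} = \left(-5 - 9\right)^{2} = \left(-14\right)^{2} = 196$)
$\left(Y + S\right) + R{\left(58,-33 \right)} = \left(196 + 354\right) - 348 = 550 - 348 = 202$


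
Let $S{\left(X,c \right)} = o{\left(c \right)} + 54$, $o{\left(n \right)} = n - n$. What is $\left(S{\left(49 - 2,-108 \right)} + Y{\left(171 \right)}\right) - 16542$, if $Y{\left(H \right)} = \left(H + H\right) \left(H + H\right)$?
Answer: $100476$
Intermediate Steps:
$o{\left(n \right)} = 0$
$Y{\left(H \right)} = 4 H^{2}$ ($Y{\left(H \right)} = 2 H 2 H = 4 H^{2}$)
$S{\left(X,c \right)} = 54$ ($S{\left(X,c \right)} = 0 + 54 = 54$)
$\left(S{\left(49 - 2,-108 \right)} + Y{\left(171 \right)}\right) - 16542 = \left(54 + 4 \cdot 171^{2}\right) - 16542 = \left(54 + 4 \cdot 29241\right) - 16542 = \left(54 + 116964\right) - 16542 = 117018 - 16542 = 100476$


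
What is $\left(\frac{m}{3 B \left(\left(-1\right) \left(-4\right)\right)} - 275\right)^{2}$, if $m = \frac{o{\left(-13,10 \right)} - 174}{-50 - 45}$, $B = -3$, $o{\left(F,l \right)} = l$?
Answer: $\frac{55303047556}{731025} \approx 75651.0$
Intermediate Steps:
$m = \frac{164}{95}$ ($m = \frac{10 - 174}{-50 - 45} = - \frac{164}{-95} = \left(-164\right) \left(- \frac{1}{95}\right) = \frac{164}{95} \approx 1.7263$)
$\left(\frac{m}{3 B \left(\left(-1\right) \left(-4\right)\right)} - 275\right)^{2} = \left(\frac{164}{95 \cdot 3 \left(-3\right) \left(\left(-1\right) \left(-4\right)\right)} - 275\right)^{2} = \left(\frac{164}{95 \left(\left(-9\right) 4\right)} - 275\right)^{2} = \left(\frac{164}{95 \left(-36\right)} - 275\right)^{2} = \left(\frac{164}{95} \left(- \frac{1}{36}\right) - 275\right)^{2} = \left(- \frac{41}{855} - 275\right)^{2} = \left(- \frac{235166}{855}\right)^{2} = \frac{55303047556}{731025}$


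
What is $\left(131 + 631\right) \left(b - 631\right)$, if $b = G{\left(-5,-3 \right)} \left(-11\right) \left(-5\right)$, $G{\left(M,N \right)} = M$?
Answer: $-690372$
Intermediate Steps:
$b = -275$ ($b = \left(-5\right) \left(-11\right) \left(-5\right) = 55 \left(-5\right) = -275$)
$\left(131 + 631\right) \left(b - 631\right) = \left(131 + 631\right) \left(-275 - 631\right) = 762 \left(-906\right) = -690372$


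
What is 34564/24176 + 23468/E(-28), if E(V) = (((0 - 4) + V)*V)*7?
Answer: 12252309/2369248 ≈ 5.1714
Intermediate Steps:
E(V) = 7*V*(-4 + V) (E(V) = ((-4 + V)*V)*7 = (V*(-4 + V))*7 = 7*V*(-4 + V))
34564/24176 + 23468/E(-28) = 34564/24176 + 23468/((7*(-28)*(-4 - 28))) = 34564*(1/24176) + 23468/((7*(-28)*(-32))) = 8641/6044 + 23468/6272 = 8641/6044 + 23468*(1/6272) = 8641/6044 + 5867/1568 = 12252309/2369248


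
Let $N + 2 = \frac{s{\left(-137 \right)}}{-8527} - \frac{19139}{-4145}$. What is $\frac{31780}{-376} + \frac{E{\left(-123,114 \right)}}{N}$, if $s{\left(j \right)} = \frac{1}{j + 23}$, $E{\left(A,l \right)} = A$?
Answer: $- \frac{130374935016035}{991331366498} \approx -131.51$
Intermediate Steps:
$s{\left(j \right)} = \frac{1}{23 + j}$
$N = \frac{10546078367}{4029263310}$ ($N = -2 + \left(\frac{1}{\left(23 - 137\right) \left(-8527\right)} - \frac{19139}{-4145}\right) = -2 + \left(\frac{1}{-114} \left(- \frac{1}{8527}\right) - - \frac{19139}{4145}\right) = -2 + \left(\left(- \frac{1}{114}\right) \left(- \frac{1}{8527}\right) + \frac{19139}{4145}\right) = -2 + \left(\frac{1}{972078} + \frac{19139}{4145}\right) = -2 + \frac{18604604987}{4029263310} = \frac{10546078367}{4029263310} \approx 2.6174$)
$\frac{31780}{-376} + \frac{E{\left(-123,114 \right)}}{N} = \frac{31780}{-376} - \frac{123}{\frac{10546078367}{4029263310}} = 31780 \left(- \frac{1}{376}\right) - \frac{495599387130}{10546078367} = - \frac{7945}{94} - \frac{495599387130}{10546078367} = - \frac{130374935016035}{991331366498}$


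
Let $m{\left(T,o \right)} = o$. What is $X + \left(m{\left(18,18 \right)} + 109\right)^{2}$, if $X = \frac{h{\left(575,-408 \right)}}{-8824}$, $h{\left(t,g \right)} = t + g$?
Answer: $\frac{142322129}{8824} \approx 16129.0$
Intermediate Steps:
$h{\left(t,g \right)} = g + t$
$X = - \frac{167}{8824}$ ($X = \frac{-408 + 575}{-8824} = 167 \left(- \frac{1}{8824}\right) = - \frac{167}{8824} \approx -0.018926$)
$X + \left(m{\left(18,18 \right)} + 109\right)^{2} = - \frac{167}{8824} + \left(18 + 109\right)^{2} = - \frac{167}{8824} + 127^{2} = - \frac{167}{8824} + 16129 = \frac{142322129}{8824}$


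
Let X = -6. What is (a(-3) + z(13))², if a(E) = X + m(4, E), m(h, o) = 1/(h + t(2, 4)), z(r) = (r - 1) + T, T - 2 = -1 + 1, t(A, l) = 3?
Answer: 3249/49 ≈ 66.306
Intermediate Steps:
T = 2 (T = 2 + (-1 + 1) = 2 + 0 = 2)
z(r) = 1 + r (z(r) = (r - 1) + 2 = (-1 + r) + 2 = 1 + r)
m(h, o) = 1/(3 + h) (m(h, o) = 1/(h + 3) = 1/(3 + h))
a(E) = -41/7 (a(E) = -6 + 1/(3 + 4) = -6 + 1/7 = -6 + ⅐ = -41/7)
(a(-3) + z(13))² = (-41/7 + (1 + 13))² = (-41/7 + 14)² = (57/7)² = 3249/49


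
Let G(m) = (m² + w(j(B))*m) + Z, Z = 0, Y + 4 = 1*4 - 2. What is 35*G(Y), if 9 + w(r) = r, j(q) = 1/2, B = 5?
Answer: 735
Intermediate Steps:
Y = -2 (Y = -4 + (1*4 - 2) = -4 + (4 - 2) = -4 + 2 = -2)
j(q) = ½
w(r) = -9 + r
G(m) = m² - 17*m/2 (G(m) = (m² + (-9 + ½)*m) + 0 = (m² - 17*m/2) + 0 = m² - 17*m/2)
35*G(Y) = 35*((½)*(-2)*(-17 + 2*(-2))) = 35*((½)*(-2)*(-17 - 4)) = 35*((½)*(-2)*(-21)) = 35*21 = 735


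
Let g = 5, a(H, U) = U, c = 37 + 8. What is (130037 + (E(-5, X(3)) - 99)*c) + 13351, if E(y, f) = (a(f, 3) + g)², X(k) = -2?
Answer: 141813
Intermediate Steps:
c = 45
E(y, f) = 64 (E(y, f) = (3 + 5)² = 8² = 64)
(130037 + (E(-5, X(3)) - 99)*c) + 13351 = (130037 + (64 - 99)*45) + 13351 = (130037 - 35*45) + 13351 = (130037 - 1575) + 13351 = 128462 + 13351 = 141813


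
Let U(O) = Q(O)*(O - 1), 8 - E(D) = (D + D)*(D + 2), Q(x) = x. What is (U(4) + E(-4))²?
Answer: 16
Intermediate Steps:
E(D) = 8 - 2*D*(2 + D) (E(D) = 8 - (D + D)*(D + 2) = 8 - 2*D*(2 + D))
U(O) = O*(-1 + O) (U(O) = O*(O - 1) = O*(-1 + O))
(U(4) + E(-4))² = (4*(-1 + 4) + (8 - 4*(-4) - 2*(-4)²))² = (4*3 + (8 + 16 - 2*16))² = (12 + (8 + 16 - 32))² = (12 - 8)² = 4² = 16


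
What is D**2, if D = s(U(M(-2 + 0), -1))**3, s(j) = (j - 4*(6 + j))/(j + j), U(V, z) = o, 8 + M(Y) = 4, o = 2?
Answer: 11390625/64 ≈ 1.7798e+5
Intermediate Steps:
M(Y) = -4 (M(Y) = -8 + 4 = -4)
U(V, z) = 2
s(j) = (-24 - 3*j)/(2*j) (s(j) = (j + (-24 - 4*j))/((2*j)) = (-24 - 3*j)*(1/(2*j)) = (-24 - 3*j)/(2*j))
D = -3375/8 (D = (-3/2 - 12/2)**3 = (-3/2 - 12*1/2)**3 = (-3/2 - 6)**3 = (-15/2)**3 = -3375/8 ≈ -421.88)
D**2 = (-3375/8)**2 = 11390625/64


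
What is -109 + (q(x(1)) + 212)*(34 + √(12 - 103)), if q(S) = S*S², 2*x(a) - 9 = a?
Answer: 11349 + 337*I*√91 ≈ 11349.0 + 3214.8*I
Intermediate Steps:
x(a) = 9/2 + a/2
q(S) = S³
-109 + (q(x(1)) + 212)*(34 + √(12 - 103)) = -109 + ((9/2 + (½)*1)³ + 212)*(34 + √(12 - 103)) = -109 + ((9/2 + ½)³ + 212)*(34 + √(-91)) = -109 + (5³ + 212)*(34 + I*√91) = -109 + (125 + 212)*(34 + I*√91) = -109 + 337*(34 + I*√91) = -109 + (11458 + 337*I*√91) = 11349 + 337*I*√91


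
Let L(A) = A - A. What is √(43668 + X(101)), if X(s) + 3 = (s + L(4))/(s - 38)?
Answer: 2*√4814243/21 ≈ 208.97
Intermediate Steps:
L(A) = 0
X(s) = -3 + s/(-38 + s) (X(s) = -3 + (s + 0)/(s - 38) = -3 + s/(-38 + s))
√(43668 + X(101)) = √(43668 + 2*(57 - 1*101)/(-38 + 101)) = √(43668 + 2*(57 - 101)/63) = √(43668 + 2*(1/63)*(-44)) = √(43668 - 88/63) = √(2750996/63) = 2*√4814243/21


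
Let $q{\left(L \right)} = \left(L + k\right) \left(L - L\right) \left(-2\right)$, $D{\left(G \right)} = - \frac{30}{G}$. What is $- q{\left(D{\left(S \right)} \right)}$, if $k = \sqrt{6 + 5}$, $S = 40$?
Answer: $0$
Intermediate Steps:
$k = \sqrt{11} \approx 3.3166$
$q{\left(L \right)} = 0$ ($q{\left(L \right)} = \left(L + \sqrt{11}\right) \left(L - L\right) \left(-2\right) = \left(L + \sqrt{11}\right) 0 \left(-2\right) = \left(L + \sqrt{11}\right) 0 = 0$)
$- q{\left(D{\left(S \right)} \right)} = \left(-1\right) 0 = 0$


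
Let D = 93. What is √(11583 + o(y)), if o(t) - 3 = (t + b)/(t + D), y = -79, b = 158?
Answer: √2271962/14 ≈ 107.66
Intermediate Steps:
o(t) = 3 + (158 + t)/(93 + t) (o(t) = 3 + (t + 158)/(t + 93) = 3 + (158 + t)/(93 + t))
√(11583 + o(y)) = √(11583 + (437 + 4*(-79))/(93 - 79)) = √(11583 + (437 - 316)/14) = √(11583 + (1/14)*121) = √(11583 + 121/14) = √(162283/14) = √2271962/14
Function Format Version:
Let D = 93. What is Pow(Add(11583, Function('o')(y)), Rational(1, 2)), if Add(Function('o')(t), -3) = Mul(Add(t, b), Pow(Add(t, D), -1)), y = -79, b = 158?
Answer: Mul(Rational(1, 14), Pow(2271962, Rational(1, 2))) ≈ 107.66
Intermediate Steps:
Function('o')(t) = Add(3, Mul(Pow(Add(93, t), -1), Add(158, t))) (Function('o')(t) = Add(3, Mul(Add(t, 158), Pow(Add(t, 93), -1))) = Add(3, Mul(Add(158, t), Pow(Add(93, t), -1))) = Add(3, Mul(Pow(Add(93, t), -1), Add(158, t))))
Pow(Add(11583, Function('o')(y)), Rational(1, 2)) = Pow(Add(11583, Mul(Pow(Add(93, -79), -1), Add(437, Mul(4, -79)))), Rational(1, 2)) = Pow(Add(11583, Mul(Pow(14, -1), Add(437, -316))), Rational(1, 2)) = Pow(Add(11583, Mul(Rational(1, 14), 121)), Rational(1, 2)) = Pow(Add(11583, Rational(121, 14)), Rational(1, 2)) = Pow(Rational(162283, 14), Rational(1, 2)) = Mul(Rational(1, 14), Pow(2271962, Rational(1, 2)))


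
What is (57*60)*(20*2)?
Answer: 136800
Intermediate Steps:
(57*60)*(20*2) = 3420*40 = 136800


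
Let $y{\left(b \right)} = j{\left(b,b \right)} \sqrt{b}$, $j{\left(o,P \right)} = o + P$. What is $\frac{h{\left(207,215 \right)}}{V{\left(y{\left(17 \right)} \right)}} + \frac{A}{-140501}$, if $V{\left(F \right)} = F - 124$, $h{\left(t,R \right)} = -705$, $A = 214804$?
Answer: $- \frac{3300274831}{150195569} - \frac{11985 \sqrt{17}}{2138} \approx -45.086$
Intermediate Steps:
$j{\left(o,P \right)} = P + o$
$y{\left(b \right)} = 2 b^{\frac{3}{2}}$ ($y{\left(b \right)} = \left(b + b\right) \sqrt{b} = 2 b \sqrt{b} = 2 b^{\frac{3}{2}}$)
$V{\left(F \right)} = -124 + F$ ($V{\left(F \right)} = F - 124 = -124 + F$)
$\frac{h{\left(207,215 \right)}}{V{\left(y{\left(17 \right)} \right)}} + \frac{A}{-140501} = - \frac{705}{-124 + 2 \cdot 17^{\frac{3}{2}}} + \frac{214804}{-140501} = - \frac{705}{-124 + 2 \cdot 17 \sqrt{17}} + 214804 \left(- \frac{1}{140501}\right) = - \frac{705}{-124 + 34 \sqrt{17}} - \frac{214804}{140501} = - \frac{214804}{140501} - \frac{705}{-124 + 34 \sqrt{17}}$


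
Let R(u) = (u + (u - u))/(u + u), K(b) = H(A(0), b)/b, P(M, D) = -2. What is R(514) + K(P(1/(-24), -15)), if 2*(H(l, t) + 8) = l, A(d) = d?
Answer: 9/2 ≈ 4.5000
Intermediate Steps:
H(l, t) = -8 + l/2
K(b) = -8/b (K(b) = (-8 + (1/2)*0)/b = (-8 + 0)/b = -8/b)
R(u) = 1/2 (R(u) = (u + 0)/((2*u)) = u*(1/(2*u)) = 1/2)
R(514) + K(P(1/(-24), -15)) = 1/2 - 8/(-2) = 1/2 - 8*(-1/2) = 1/2 + 4 = 9/2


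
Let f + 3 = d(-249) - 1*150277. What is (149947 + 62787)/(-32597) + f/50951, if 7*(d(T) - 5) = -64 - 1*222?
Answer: -110171992205/11625948229 ≈ -9.4764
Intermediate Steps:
d(T) = -251/7 (d(T) = 5 + (-64 - 1*222)/7 = 5 + (-64 - 222)/7 = 5 + (⅐)*(-286) = 5 - 286/7 = -251/7)
f = -1052211/7 (f = -3 + (-251/7 - 1*150277) = -3 + (-251/7 - 150277) = -3 - 1052190/7 = -1052211/7 ≈ -1.5032e+5)
(149947 + 62787)/(-32597) + f/50951 = (149947 + 62787)/(-32597) - 1052211/7/50951 = 212734*(-1/32597) - 1052211/7*1/50951 = -212734/32597 - 1052211/356657 = -110171992205/11625948229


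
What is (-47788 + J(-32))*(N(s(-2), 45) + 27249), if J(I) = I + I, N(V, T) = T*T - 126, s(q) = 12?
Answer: -1394790096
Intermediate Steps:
N(V, T) = -126 + T² (N(V, T) = T² - 126 = -126 + T²)
J(I) = 2*I
(-47788 + J(-32))*(N(s(-2), 45) + 27249) = (-47788 + 2*(-32))*((-126 + 45²) + 27249) = (-47788 - 64)*((-126 + 2025) + 27249) = -47852*(1899 + 27249) = -47852*29148 = -1394790096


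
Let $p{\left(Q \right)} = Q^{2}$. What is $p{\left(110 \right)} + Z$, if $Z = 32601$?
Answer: $44701$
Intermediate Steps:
$p{\left(110 \right)} + Z = 110^{2} + 32601 = 12100 + 32601 = 44701$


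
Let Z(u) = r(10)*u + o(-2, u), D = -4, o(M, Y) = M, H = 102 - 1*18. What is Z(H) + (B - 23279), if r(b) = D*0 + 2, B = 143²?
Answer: -2664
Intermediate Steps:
H = 84 (H = 102 - 18 = 84)
B = 20449
r(b) = 2 (r(b) = -4*0 + 2 = 0 + 2 = 2)
Z(u) = -2 + 2*u (Z(u) = 2*u - 2 = -2 + 2*u)
Z(H) + (B - 23279) = (-2 + 2*84) + (20449 - 23279) = (-2 + 168) - 2830 = 166 - 2830 = -2664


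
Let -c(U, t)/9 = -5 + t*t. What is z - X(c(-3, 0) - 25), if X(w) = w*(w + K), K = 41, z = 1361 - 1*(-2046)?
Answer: 2187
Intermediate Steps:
c(U, t) = 45 - 9*t**2 (c(U, t) = -9*(-5 + t*t) = -9*(-5 + t**2) = 45 - 9*t**2)
z = 3407 (z = 1361 + 2046 = 3407)
X(w) = w*(41 + w) (X(w) = w*(w + 41) = w*(41 + w))
z - X(c(-3, 0) - 25) = 3407 - ((45 - 9*0**2) - 25)*(41 + ((45 - 9*0**2) - 25)) = 3407 - ((45 - 9*0) - 25)*(41 + ((45 - 9*0) - 25)) = 3407 - ((45 + 0) - 25)*(41 + ((45 + 0) - 25)) = 3407 - (45 - 25)*(41 + (45 - 25)) = 3407 - 20*(41 + 20) = 3407 - 20*61 = 3407 - 1*1220 = 3407 - 1220 = 2187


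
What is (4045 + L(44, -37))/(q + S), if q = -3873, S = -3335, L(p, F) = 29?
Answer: -2037/3604 ≈ -0.56521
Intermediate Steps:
(4045 + L(44, -37))/(q + S) = (4045 + 29)/(-3873 - 3335) = 4074/(-7208) = 4074*(-1/7208) = -2037/3604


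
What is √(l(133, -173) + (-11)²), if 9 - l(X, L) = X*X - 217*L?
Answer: 10*I*√551 ≈ 234.73*I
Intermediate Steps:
l(X, L) = 9 - X² + 217*L (l(X, L) = 9 - (X*X - 217*L) = 9 - (X² - 217*L) = 9 + (-X² + 217*L) = 9 - X² + 217*L)
√(l(133, -173) + (-11)²) = √((9 - 1*133² + 217*(-173)) + (-11)²) = √((9 - 1*17689 - 37541) + 121) = √((9 - 17689 - 37541) + 121) = √(-55221 + 121) = √(-55100) = 10*I*√551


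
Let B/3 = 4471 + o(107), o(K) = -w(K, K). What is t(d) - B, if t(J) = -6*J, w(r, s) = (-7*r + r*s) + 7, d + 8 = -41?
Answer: 19002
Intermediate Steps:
d = -49 (d = -8 - 41 = -49)
w(r, s) = 7 - 7*r + r*s
o(K) = -7 - K**2 + 7*K (o(K) = -(7 - 7*K + K*K) = -(7 - 7*K + K**2) = -(7 + K**2 - 7*K) = -7 - K**2 + 7*K)
B = -18708 (B = 3*(4471 + (-7 - 1*107**2 + 7*107)) = 3*(4471 + (-7 - 1*11449 + 749)) = 3*(4471 + (-7 - 11449 + 749)) = 3*(4471 - 10707) = 3*(-6236) = -18708)
t(d) - B = -6*(-49) - 1*(-18708) = 294 + 18708 = 19002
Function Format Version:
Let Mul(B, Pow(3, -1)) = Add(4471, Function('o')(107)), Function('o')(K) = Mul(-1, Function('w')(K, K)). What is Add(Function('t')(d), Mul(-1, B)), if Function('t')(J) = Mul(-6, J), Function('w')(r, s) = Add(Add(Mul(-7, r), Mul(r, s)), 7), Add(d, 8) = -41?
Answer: 19002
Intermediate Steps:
d = -49 (d = Add(-8, -41) = -49)
Function('w')(r, s) = Add(7, Mul(-7, r), Mul(r, s))
Function('o')(K) = Add(-7, Mul(-1, Pow(K, 2)), Mul(7, K)) (Function('o')(K) = Mul(-1, Add(7, Mul(-7, K), Mul(K, K))) = Mul(-1, Add(7, Mul(-7, K), Pow(K, 2))) = Mul(-1, Add(7, Pow(K, 2), Mul(-7, K))) = Add(-7, Mul(-1, Pow(K, 2)), Mul(7, K)))
B = -18708 (B = Mul(3, Add(4471, Add(-7, Mul(-1, Pow(107, 2)), Mul(7, 107)))) = Mul(3, Add(4471, Add(-7, Mul(-1, 11449), 749))) = Mul(3, Add(4471, Add(-7, -11449, 749))) = Mul(3, Add(4471, -10707)) = Mul(3, -6236) = -18708)
Add(Function('t')(d), Mul(-1, B)) = Add(Mul(-6, -49), Mul(-1, -18708)) = Add(294, 18708) = 19002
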